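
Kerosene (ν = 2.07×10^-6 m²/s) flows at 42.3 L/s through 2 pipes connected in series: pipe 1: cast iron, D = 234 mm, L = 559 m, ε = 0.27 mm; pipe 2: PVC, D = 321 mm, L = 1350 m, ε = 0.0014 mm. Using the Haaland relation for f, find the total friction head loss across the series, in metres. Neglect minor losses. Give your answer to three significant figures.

Pipe 1: V = 0.9836 m/s, Re = 1.11×10^5, ε/D = 0.00115, f = 0.02230, h_1 = f(L/D)V²/2g = 2.627 m
Pipe 2: V = 0.5227 m/s, Re = 8.11×10^4, ε/D = 4.36×10^-6, f = 0.01865, h_2 = f(L/D)V²/2g = 1.092 m
Series → Q common, losses add: H = Σh = 3.719 m

H ≈ 3.72 m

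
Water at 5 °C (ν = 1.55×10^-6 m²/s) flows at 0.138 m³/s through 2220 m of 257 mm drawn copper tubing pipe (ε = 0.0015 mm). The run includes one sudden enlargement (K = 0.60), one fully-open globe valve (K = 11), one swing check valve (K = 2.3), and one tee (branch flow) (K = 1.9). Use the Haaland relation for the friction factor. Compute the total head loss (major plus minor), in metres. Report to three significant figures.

V = 4Q/(πD²) = 2.660 m/s; V²/2g = 0.3607 m
Re = 4.41×10^5, ε/D = 5.84×10^-6 → f = 0.01342 (Haaland)
Major: h_f = f(L/D)·V²/2g = 0.01342·8638·0.3607 = 41.81 m
Minor: ΣK = 15.8; h_m = ΣK·V²/2g = 5.699 m
Total H_L = 41.81 + 5.699 = 47.51 m

H_L ≈ 47.5 m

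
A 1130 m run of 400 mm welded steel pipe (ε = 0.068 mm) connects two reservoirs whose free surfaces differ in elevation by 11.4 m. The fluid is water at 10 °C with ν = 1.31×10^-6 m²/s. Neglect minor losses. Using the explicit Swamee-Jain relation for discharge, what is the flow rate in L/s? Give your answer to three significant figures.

Q ≈ 292 L/s

Swamee-Jain (Type II): Q = -0.965·√(gD⁵h_f/L)·ln[ε/(3.7D) + √(3.17ν²L/(gD³h_f))]
√(gD⁵h_f/L) = √(9.81·0.400⁵·11.4/1130) = 0.03183
ε/(3.7D) = 4.59×10^-5; √(3.17ν²L/(gD³h_f)) = 2.93×10^-5
Q = -0.965·0.03183·ln(7.525×10^-5) = 0.2917 m³/s
Check: V = 2.32 m/s, Re = 7.09×10^5, f = 0.01478, h_f = 11.5 m ≈ 11.4 m ✓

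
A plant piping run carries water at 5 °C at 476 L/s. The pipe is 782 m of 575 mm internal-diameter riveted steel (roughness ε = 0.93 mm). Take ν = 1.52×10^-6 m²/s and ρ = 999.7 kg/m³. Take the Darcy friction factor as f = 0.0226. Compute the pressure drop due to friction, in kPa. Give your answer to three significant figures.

Δp ≈ 51.6 kPa

V = 4Q/(πD²) = 4·0.476/(π·0.575²) = 1.833 m/s
h_f = f(L/D)V²/(2g) = 0.02260·(782/0.575)·1.833²/(2·9.81) = 5.264 m
Δp = ρg·h_f = 999.7·9.81·5.264 = 51.62 kPa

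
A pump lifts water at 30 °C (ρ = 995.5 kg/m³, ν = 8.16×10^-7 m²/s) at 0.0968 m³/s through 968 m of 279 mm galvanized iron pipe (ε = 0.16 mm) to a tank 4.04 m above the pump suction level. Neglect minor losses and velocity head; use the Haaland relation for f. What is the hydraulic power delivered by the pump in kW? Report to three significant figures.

P_hyd ≈ 11.4 kW

V = 4Q/(πD²) = 1.583 m/s; Re = 5.41×10^5; ε/D = 5.73×10^-4; f = 0.01797
h_f = f(L/D)V²/2g = 7.968 m
Total head H = z + h_f = 4.04 + 7.968 = 12.01 m
P_hyd = ρgQH = 995.5·9.81·0.0968·12.01 = 11.35 kW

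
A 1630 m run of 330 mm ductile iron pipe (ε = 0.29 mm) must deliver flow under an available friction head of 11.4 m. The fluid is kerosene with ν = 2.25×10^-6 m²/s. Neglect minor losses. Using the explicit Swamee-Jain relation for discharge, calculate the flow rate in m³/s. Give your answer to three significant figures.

Swamee-Jain (Type II): Q = -0.965·√(gD⁵h_f/L)·ln[ε/(3.7D) + √(3.17ν²L/(gD³h_f))]
√(gD⁵h_f/L) = √(9.81·0.330⁵·11.4/1630) = 0.01639
ε/(3.7D) = 2.38×10^-4; √(3.17ν²L/(gD³h_f)) = 8.07×10^-5
Q = -0.965·0.01639·ln(3.182×10^-4) = 0.1273 m³/s
Check: V = 1.49 m/s, Re = 2.18×10^5, f = 0.02058, h_f = 11.5 m ≈ 11.4 m ✓

Q ≈ 0.127 m³/s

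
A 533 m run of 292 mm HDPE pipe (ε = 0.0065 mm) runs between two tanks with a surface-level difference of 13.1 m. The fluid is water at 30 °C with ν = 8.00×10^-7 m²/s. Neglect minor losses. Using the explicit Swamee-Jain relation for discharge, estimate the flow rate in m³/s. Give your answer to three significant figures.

Swamee-Jain (Type II): Q = -0.965·√(gD⁵h_f/L)·ln[ε/(3.7D) + √(3.17ν²L/(gD³h_f))]
√(gD⁵h_f/L) = √(9.81·0.292⁵·13.1/533) = 0.02262
ε/(3.7D) = 6.02×10^-6; √(3.17ν²L/(gD³h_f)) = 1.84×10^-5
Q = -0.965·0.02262·ln(2.440×10^-5) = 0.2319 m³/s
Check: V = 3.46 m/s, Re = 1.26×10^6, f = 0.01176, h_f = 13.1 m ≈ 13.1 m ✓

Q ≈ 0.232 m³/s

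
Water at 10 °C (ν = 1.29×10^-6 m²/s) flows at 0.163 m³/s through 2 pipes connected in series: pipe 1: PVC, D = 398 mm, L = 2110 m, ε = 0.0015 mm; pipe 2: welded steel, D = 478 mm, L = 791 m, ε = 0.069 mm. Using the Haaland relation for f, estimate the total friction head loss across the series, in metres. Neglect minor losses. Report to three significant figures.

H ≈ 7.38 m

Pipe 1: V = 1.310 m/s, Re = 4.04×10^5, ε/D = 3.77×10^-6, f = 0.01361, h_1 = f(L/D)V²/2g = 6.313 m
Pipe 2: V = 0.9083 m/s, Re = 3.37×10^5, ε/D = 1.44×10^-4, f = 0.01539, h_2 = f(L/D)V²/2g = 1.071 m
Series → Q common, losses add: H = Σh = 7.384 m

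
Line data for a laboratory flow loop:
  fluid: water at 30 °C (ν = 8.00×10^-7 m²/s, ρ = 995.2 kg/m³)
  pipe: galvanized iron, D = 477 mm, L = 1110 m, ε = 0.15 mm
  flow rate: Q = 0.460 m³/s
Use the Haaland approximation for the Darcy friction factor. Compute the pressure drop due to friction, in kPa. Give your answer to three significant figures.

Δp ≈ 119 kPa

V = 4Q/(πD²) = 4·0.460/(π·0.477²) = 2.574 m/s
Re = VD/ν = 2.574·0.477/8.00×10^-7 = 1.53×10^6 → turbulent
ε/D = 0.15/477 = 3.14×10^-4
Haaland: f = 0.01553
h_f = f(L/D)V²/(2g) = 0.01553·(1110/0.477)·2.574²/(2·9.81) = 12.20 m
Δp = ρg·h_f = 995.2·9.81·12.20 = 119.1 kPa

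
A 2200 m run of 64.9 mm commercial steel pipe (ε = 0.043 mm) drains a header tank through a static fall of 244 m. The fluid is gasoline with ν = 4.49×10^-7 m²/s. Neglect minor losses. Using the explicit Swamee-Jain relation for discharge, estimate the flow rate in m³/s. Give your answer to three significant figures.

Q ≈ 0.00907 m³/s

Swamee-Jain (Type II): Q = -0.965·√(gD⁵h_f/L)·ln[ε/(3.7D) + √(3.17ν²L/(gD³h_f))]
√(gD⁵h_f/L) = √(9.81·0.0649⁵·244/2200) = 0.001119
ε/(3.7D) = 1.79×10^-4; √(3.17ν²L/(gD³h_f)) = 4.64×10^-5
Q = -0.965·0.001119·ln(2.254×10^-4) = 0.009070 m³/s
Check: V = 2.74 m/s, Re = 3.96×10^5, f = 0.01892, h_f = 246 m ≈ 244 m ✓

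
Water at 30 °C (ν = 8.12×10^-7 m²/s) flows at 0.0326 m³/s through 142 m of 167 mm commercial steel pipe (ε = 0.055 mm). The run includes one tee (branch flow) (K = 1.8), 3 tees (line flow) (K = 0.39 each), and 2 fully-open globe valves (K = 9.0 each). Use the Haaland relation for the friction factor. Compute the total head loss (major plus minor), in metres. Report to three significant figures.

H_L ≈ 4.00 m

V = 4Q/(πD²) = 1.488 m/s; V²/2g = 0.1129 m
Re = 3.06×10^5, ε/D = 3.29×10^-4 → f = 0.01698 (Haaland)
Major: h_f = f(L/D)·V²/2g = 0.01698·850.3·0.1129 = 1.630 m
Minor: ΣK = 21.0; h_m = ΣK·V²/2g = 2.367 m
Total H_L = 1.630 + 2.367 = 3.997 m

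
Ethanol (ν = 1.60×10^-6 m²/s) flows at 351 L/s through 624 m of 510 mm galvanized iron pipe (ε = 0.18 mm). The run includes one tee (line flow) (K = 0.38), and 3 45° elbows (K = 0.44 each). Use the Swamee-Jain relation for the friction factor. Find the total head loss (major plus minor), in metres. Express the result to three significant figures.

H_L ≈ 3.33 m

V = 4Q/(πD²) = 1.718 m/s; V²/2g = 0.1505 m
Re = 5.48×10^5, ε/D = 3.53×10^-4 → f = 0.01669 (Swamee-Jain)
Major: h_f = f(L/D)·V²/2g = 0.01669·1224·0.1505 = 3.072 m
Minor: ΣK = 1.70; h_m = ΣK·V²/2g = 0.2558 m
Total H_L = 3.072 + 0.2558 = 3.328 m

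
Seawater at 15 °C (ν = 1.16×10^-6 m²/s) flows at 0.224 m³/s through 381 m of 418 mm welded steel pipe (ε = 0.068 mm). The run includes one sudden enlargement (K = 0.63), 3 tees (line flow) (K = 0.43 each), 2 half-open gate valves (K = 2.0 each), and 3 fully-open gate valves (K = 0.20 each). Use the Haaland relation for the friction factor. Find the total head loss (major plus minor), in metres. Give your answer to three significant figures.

V = 4Q/(πD²) = 1.632 m/s; V²/2g = 0.1358 m
Re = 5.88×10^5, ε/D = 1.63×10^-4 → f = 0.01472 (Haaland)
Major: h_f = f(L/D)·V²/2g = 0.01472·911.5·0.1358 = 1.821 m
Minor: ΣK = 6.52; h_m = ΣK·V²/2g = 0.8854 m
Total H_L = 1.821 + 0.8854 = 2.707 m

H_L ≈ 2.71 m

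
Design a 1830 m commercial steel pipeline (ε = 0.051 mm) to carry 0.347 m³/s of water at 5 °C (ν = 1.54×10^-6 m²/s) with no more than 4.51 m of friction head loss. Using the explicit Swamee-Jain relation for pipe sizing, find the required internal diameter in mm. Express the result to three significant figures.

D ≈ 572 mm

Swamee-Jain (Type III): D = 0.66·[ε^1.25·(LQ²/(gh_f))^4.75 + ν·Q^9.4·(L/(gh_f))^5.2]^0.04
LQ²/(gh_f) = 4.980; L/(gh_f) = 41.36
Term 1 = ε^1.25·(…)^4.75 = 0.00884; Term 2 = ν·Q^9.4·(…)^5.2 = 0.0187
D = 0.66·(0.00884 + 0.0187)^0.04 = 0.5717 m = 572 mm
Check: V = 1.35 m/s, Re = 5.02×10^5, f = 0.01433, h_f = 4.27 m ≈ 4.51 m ✓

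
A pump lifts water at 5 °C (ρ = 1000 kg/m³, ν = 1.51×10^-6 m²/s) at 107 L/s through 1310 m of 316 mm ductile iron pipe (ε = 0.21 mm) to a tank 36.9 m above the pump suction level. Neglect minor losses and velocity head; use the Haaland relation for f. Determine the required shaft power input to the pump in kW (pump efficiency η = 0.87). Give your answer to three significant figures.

P_shaft ≈ 53.5 kW

V = 4Q/(πD²) = 1.364 m/s; Re = 2.86×10^5; ε/D = 6.65×10^-4; f = 0.01902
h_f = f(L/D)V²/2g = 7.481 m
Total head H = z + h_f = 36.9 + 7.481 = 44.38 m
P_hyd = ρgQH = 1000·9.81·0.107·44.38 = 46.59 kW
P_shaft = P_hyd/η = 46.59/0.87 = 53.55 kW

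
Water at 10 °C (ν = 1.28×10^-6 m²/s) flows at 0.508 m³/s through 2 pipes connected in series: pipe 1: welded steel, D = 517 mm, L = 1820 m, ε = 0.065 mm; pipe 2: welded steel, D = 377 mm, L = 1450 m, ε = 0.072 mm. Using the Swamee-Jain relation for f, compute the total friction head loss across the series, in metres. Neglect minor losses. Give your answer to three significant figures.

Pipe 1: V = 2.420 m/s, Re = 9.77×10^5, ε/D = 1.26×10^-4, f = 0.01389, h_1 = f(L/D)V²/2g = 14.60 m
Pipe 2: V = 4.551 m/s, Re = 1.34×10^6, ε/D = 1.91×10^-4, f = 0.01445, h_2 = f(L/D)V²/2g = 58.65 m
Series → Q common, losses add: H = Σh = 73.25 m

H ≈ 73.2 m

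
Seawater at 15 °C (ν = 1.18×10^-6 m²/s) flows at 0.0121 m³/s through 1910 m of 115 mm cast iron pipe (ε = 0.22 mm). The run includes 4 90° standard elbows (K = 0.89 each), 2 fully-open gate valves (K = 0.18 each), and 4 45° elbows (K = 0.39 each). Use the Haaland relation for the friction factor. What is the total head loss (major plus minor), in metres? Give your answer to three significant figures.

H_L ≈ 28.6 m

V = 4Q/(πD²) = 1.165 m/s; V²/2g = 0.06917 m
Re = 1.14×10^5, ε/D = 0.00191 → f = 0.02457 (Haaland)
Major: h_f = f(L/D)·V²/2g = 0.02457·16609·0.06917 = 28.23 m
Minor: ΣK = 5.48; h_m = ΣK·V²/2g = 0.3790 m
Total H_L = 28.23 + 0.3790 = 28.61 m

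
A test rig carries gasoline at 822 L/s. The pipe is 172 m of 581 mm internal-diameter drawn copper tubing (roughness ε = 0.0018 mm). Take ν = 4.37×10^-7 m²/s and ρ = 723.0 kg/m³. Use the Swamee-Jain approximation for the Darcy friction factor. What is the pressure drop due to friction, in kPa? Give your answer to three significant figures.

V = 4Q/(πD²) = 4·0.822/(π·0.581²) = 3.100 m/s
Re = VD/ν = 3.100·0.581/4.37×10^-7 = 4.12×10^6 → turbulent
ε/D = 0.0018/581 = 3.10×10^-6
Swamee-Jain: f = 0.009458
h_f = f(L/D)V²/(2g) = 0.009458·(172/0.581)·3.100²/(2·9.81) = 1.372 m
Δp = ρg·h_f = 723.0·9.81·1.372 = 9.730 kPa

Δp ≈ 9.73 kPa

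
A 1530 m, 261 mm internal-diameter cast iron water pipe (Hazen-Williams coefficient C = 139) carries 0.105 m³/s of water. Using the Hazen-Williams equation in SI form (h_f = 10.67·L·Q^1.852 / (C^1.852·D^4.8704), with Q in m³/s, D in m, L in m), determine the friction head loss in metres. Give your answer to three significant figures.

h_f = 10.67·1530·0.105^1.852 / (139^1.852·0.261^4.8704) = 18.73 m

h_f ≈ 18.7 m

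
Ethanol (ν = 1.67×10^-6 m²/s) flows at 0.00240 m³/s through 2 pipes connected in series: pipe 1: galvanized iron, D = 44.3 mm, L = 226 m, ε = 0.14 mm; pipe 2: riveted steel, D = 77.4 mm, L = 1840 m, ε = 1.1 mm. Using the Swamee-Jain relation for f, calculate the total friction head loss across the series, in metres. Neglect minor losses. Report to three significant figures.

H ≈ 33.0 m

Pipe 1: V = 1.557 m/s, Re = 4.13×10^4, ε/D = 0.00316, f = 0.02971, h_1 = f(L/D)V²/2g = 18.73 m
Pipe 2: V = 0.5101 m/s, Re = 2.36×10^4, ε/D = 0.0142, f = 0.04541, h_2 = f(L/D)V²/2g = 14.32 m
Series → Q common, losses add: H = Σh = 33.05 m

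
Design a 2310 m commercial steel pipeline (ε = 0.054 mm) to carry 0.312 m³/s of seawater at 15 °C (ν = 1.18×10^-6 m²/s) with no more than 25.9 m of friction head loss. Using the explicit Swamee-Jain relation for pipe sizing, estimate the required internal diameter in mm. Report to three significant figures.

D ≈ 404 mm

Swamee-Jain (Type III): D = 0.66·[ε^1.25·(LQ²/(gh_f))^4.75 + ν·Q^9.4·(L/(gh_f))^5.2]^0.04
LQ²/(gh_f) = 0.8850; L/(gh_f) = 9.092
Term 1 = ε^1.25·(…)^4.75 = 2.59×10^-6; Term 2 = ν·Q^9.4·(…)^5.2 = 2.00×10^-6
D = 0.66·(2.59×10^-6 + 2.00×10^-6)^0.04 = 0.4037 m = 404 mm
Check: V = 2.44 m/s, Re = 8.34×10^5, f = 0.01417, h_f = 24.6 m ≈ 25.9 m ✓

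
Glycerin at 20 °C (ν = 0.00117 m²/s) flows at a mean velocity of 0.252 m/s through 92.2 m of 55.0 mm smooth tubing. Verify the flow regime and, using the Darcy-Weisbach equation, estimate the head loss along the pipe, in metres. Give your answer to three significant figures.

h_f ≈ 29.3 m

Re = VD/ν = 0.252·0.05500/0.00117 = 11.8 → laminar (Re < 2300)
f = 64/Re = 5.403
h_f = f(L/D)V²/(2g) = 5.403·(92.2/0.05500)·0.252²/(2·9.81) = 29.31 m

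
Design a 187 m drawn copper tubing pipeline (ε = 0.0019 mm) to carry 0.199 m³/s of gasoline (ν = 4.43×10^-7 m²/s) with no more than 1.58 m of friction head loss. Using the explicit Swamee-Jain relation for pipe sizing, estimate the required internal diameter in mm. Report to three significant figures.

D ≈ 337 mm

Swamee-Jain (Type III): D = 0.66·[ε^1.25·(LQ²/(gh_f))^4.75 + ν·Q^9.4·(L/(gh_f))^5.2]^0.04
LQ²/(gh_f) = 0.4778; L/(gh_f) = 12.06
Term 1 = ε^1.25·(…)^4.75 = 2.11×10^-9; Term 2 = ν·Q^9.4·(…)^5.2 = 4.78×10^-8
D = 0.66·(2.11×10^-9 + 4.78×10^-8)^0.04 = 0.3369 m = 337 mm
Check: V = 2.23 m/s, Re = 1.70×10^6, f = 0.01083, h_f = 1.53 m ≈ 1.58 m ✓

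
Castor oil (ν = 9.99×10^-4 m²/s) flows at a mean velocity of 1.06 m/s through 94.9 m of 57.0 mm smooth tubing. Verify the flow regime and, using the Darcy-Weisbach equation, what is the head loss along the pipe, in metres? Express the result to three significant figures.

h_f ≈ 101 m

Re = VD/ν = 1.06·0.05700/9.99×10^-4 = 60.5 → laminar (Re < 2300)
f = 64/Re = 1.058
h_f = f(L/D)V²/(2g) = 1.058·(94.9/0.05700)·1.06²/(2·9.81) = 100.9 m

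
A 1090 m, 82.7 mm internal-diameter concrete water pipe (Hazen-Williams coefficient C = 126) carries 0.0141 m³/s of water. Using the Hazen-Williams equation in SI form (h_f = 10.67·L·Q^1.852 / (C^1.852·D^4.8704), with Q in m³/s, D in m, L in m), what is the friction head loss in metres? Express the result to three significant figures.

h_f = 10.67·1090·0.0141^1.852 / (126^1.852·0.0827^4.8704) = 104.8 m

h_f ≈ 105 m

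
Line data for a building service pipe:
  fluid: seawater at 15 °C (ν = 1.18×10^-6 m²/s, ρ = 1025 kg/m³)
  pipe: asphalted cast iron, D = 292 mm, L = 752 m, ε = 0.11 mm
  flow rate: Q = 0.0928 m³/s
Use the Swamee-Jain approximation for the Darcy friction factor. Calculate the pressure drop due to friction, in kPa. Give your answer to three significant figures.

V = 4Q/(πD²) = 4·0.0928/(π·0.292²) = 1.386 m/s
Re = VD/ν = 1.386·0.292/1.18×10^-6 = 3.43×10^5 → turbulent
ε/D = 0.11/292 = 3.77×10^-4
Swamee-Jain: f = 0.01739
h_f = f(L/D)V²/(2g) = 0.01739·(752/0.292)·1.386²/(2·9.81) = 4.384 m
Δp = ρg·h_f = 1025·9.81·4.384 = 44.08 kPa

Δp ≈ 44.1 kPa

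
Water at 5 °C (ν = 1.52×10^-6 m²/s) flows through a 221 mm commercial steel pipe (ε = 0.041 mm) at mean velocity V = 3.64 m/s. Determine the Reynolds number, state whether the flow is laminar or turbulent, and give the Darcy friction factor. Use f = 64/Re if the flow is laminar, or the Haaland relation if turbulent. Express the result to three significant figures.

Re ≈ 5.29×10^5; turbulent; f ≈ 0.0151

Re = VD/ν = 3.640·0.221/1.52×10^-6 = 5.29×10^5
Re > 4000 → turbulent; ε/D = 1.86×10^-4
Haaland: f = 0.01508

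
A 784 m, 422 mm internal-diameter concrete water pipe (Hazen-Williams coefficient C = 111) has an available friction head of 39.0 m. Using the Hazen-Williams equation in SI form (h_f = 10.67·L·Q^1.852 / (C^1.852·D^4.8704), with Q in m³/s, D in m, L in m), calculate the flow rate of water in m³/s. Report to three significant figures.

Rearranging: Q = [h_f·C^1.852·D^4.8704 / (10.67·L)]^(1/1.852)
Q = [39.0·111^1.852·0.422^4.8704 / (10.67·784)]^0.540 = 0.6326 m³/s

Q ≈ 0.633 m³/s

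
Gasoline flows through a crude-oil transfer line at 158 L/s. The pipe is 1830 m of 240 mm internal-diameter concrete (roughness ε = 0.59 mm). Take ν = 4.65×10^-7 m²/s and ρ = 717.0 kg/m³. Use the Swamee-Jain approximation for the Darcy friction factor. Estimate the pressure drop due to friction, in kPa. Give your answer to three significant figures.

V = 4Q/(πD²) = 4·0.158/(π·0.240²) = 3.493 m/s
Re = VD/ν = 3.493·0.240/4.65×10^-7 = 1.80×10^6 → turbulent
ε/D = 0.59/240 = 0.00246
Swamee-Jain: f = 0.02490
h_f = f(L/D)V²/(2g) = 0.02490·(1830/0.240)·3.493²/(2·9.81) = 118.0 m
Δp = ρg·h_f = 717.0·9.81·118.0 = 830.1 kPa

Δp ≈ 830 kPa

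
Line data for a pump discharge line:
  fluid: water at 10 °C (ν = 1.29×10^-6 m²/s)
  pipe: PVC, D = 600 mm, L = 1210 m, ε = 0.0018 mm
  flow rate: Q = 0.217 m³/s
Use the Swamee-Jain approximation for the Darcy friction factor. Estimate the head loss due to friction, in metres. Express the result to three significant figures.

h_f ≈ 0.845 m

V = 4Q/(πD²) = 4·0.217/(π·0.600²) = 0.7675 m/s
Re = VD/ν = 0.7675·0.600/1.29×10^-6 = 3.57×10^5 → turbulent
ε/D = 0.0018/600 = 3.00×10^-6
Swamee-Jain: f = 0.01396
h_f = f(L/D)V²/(2g) = 0.01396·(1210/0.600)·0.7675²/(2·9.81) = 0.8450 m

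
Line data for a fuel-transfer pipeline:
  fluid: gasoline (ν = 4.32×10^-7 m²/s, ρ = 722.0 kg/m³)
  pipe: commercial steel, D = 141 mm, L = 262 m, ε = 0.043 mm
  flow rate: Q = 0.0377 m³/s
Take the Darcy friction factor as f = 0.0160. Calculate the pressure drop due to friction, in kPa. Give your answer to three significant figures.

V = 4Q/(πD²) = 4·0.0377/(π·0.141²) = 2.414 m/s
h_f = f(L/D)V²/(2g) = 0.01600·(262/0.141)·2.414²/(2·9.81) = 8.833 m
Δp = ρg·h_f = 722.0·9.81·8.833 = 62.57 kPa

Δp ≈ 62.6 kPa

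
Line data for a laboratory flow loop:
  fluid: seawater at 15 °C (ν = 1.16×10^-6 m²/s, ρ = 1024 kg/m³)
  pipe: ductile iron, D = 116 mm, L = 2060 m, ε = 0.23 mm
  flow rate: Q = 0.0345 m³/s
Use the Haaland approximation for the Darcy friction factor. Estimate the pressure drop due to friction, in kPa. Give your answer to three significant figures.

V = 4Q/(πD²) = 4·0.0345/(π·0.116²) = 3.264 m/s
Re = VD/ν = 3.264·0.116/1.16×10^-6 = 3.26×10^5 → turbulent
ε/D = 0.23/116 = 0.00198
Haaland: f = 0.02391
h_f = f(L/D)V²/(2g) = 0.02391·(2060/0.116)·3.264²/(2·9.81) = 230.6 m
Δp = ρg·h_f = 1024·9.81·230.6 = 2316 kPa

Δp ≈ 2320 kPa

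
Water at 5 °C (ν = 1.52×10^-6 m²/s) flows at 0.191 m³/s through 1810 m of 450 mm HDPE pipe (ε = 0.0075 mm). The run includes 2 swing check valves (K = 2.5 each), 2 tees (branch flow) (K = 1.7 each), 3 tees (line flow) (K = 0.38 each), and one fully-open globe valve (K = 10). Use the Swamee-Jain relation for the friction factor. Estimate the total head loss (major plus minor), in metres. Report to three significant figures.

H_L ≈ 5.62 m

V = 4Q/(πD²) = 1.201 m/s; V²/2g = 0.07351 m
Re = 3.56×10^5, ε/D = 1.67×10^-5 → f = 0.01414 (Swamee-Jain)
Major: h_f = f(L/D)·V²/2g = 0.01414·4022·0.07351 = 4.182 m
Minor: ΣK = 19.5; h_m = ΣK·V²/2g = 1.436 m
Total H_L = 4.182 + 1.436 = 5.618 m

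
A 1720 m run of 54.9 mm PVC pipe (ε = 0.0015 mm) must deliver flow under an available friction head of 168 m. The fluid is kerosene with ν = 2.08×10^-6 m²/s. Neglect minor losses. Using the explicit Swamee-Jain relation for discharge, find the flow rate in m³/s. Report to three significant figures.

Swamee-Jain (Type II): Q = -0.965·√(gD⁵h_f/L)·ln[ε/(3.7D) + √(3.17ν²L/(gD³h_f))]
√(gD⁵h_f/L) = √(9.81·0.0549⁵·168/1720) = 6.913×10^-4
ε/(3.7D) = 7.38×10^-6; √(3.17ν²L/(gD³h_f)) = 2.94×10^-4
Q = -0.965·6.913×10^-4·ln(3.015×10^-4) = 0.005408 m³/s
Check: V = 2.28 m/s, Re = 6.03×10^4, f = 0.02004, h_f = 167 m ≈ 168 m ✓

Q ≈ 0.00541 m³/s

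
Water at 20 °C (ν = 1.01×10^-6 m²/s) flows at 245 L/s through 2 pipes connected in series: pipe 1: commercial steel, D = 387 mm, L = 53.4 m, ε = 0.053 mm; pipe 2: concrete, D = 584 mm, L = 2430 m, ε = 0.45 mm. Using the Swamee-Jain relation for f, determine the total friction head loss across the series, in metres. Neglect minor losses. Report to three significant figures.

H ≈ 3.85 m

Pipe 1: V = 2.083 m/s, Re = 7.98×10^5, ε/D = 1.37×10^-4, f = 0.01426, h_1 = f(L/D)V²/2g = 0.4351 m
Pipe 2: V = 0.9146 m/s, Re = 5.29×10^5, ε/D = 7.71×10^-4, f = 0.01925, h_2 = f(L/D)V²/2g = 3.415 m
Series → Q common, losses add: H = Σh = 3.850 m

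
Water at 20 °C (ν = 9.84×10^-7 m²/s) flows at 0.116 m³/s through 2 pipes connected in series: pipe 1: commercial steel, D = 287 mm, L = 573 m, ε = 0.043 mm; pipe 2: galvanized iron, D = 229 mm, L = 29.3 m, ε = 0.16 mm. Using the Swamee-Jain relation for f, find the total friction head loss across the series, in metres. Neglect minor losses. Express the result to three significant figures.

Pipe 1: V = 1.793 m/s, Re = 5.23×10^5, ε/D = 1.50×10^-4, f = 0.01495, h_1 = f(L/D)V²/2g = 4.892 m
Pipe 2: V = 2.816 m/s, Re = 6.55×10^5, ε/D = 6.99×10^-4, f = 0.01873, h_2 = f(L/D)V²/2g = 0.9690 m
Series → Q common, losses add: H = Σh = 5.861 m

H ≈ 5.86 m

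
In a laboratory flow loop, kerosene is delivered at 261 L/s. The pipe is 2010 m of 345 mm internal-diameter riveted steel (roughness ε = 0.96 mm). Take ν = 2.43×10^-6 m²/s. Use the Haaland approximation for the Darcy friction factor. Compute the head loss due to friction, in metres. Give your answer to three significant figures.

h_f ≈ 60.2 m

V = 4Q/(πD²) = 4·0.261/(π·0.345²) = 2.792 m/s
Re = VD/ν = 2.792·0.345/2.43×10^-6 = 3.96×10^5 → turbulent
ε/D = 0.96/345 = 0.00278
Haaland: f = 0.02600
h_f = f(L/D)V²/(2g) = 0.02600·(2010/0.345)·2.792²/(2·9.81) = 60.17 m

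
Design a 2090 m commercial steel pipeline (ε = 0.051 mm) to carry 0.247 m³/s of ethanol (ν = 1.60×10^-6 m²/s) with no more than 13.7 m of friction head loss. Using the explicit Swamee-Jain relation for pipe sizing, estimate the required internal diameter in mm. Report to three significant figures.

Swamee-Jain (Type III): D = 0.66·[ε^1.25·(LQ²/(gh_f))^4.75 + ν·Q^9.4·(L/(gh_f))^5.2]^0.04
LQ²/(gh_f) = 0.9487; L/(gh_f) = 15.55
Term 1 = ε^1.25·(…)^4.75 = 3.36×10^-6; Term 2 = ν·Q^9.4·(…)^5.2 = 4.93×10^-6
D = 0.66·(3.36×10^-6 + 4.93×10^-6)^0.04 = 0.4133 m = 413 mm
Check: V = 1.84 m/s, Re = 4.76×10^5, f = 0.01481, h_f = 12.9 m ≈ 13.7 m ✓

D ≈ 413 mm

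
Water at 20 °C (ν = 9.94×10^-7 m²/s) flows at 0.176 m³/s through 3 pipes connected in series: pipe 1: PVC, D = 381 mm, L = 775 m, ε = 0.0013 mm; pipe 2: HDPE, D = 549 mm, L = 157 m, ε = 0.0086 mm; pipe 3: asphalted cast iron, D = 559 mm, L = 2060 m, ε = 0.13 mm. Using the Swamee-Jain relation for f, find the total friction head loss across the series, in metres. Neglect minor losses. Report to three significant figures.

Pipe 1: V = 1.544 m/s, Re = 5.92×10^5, ε/D = 3.41×10^-6, f = 0.01277, h_1 = f(L/D)V²/2g = 3.154 m
Pipe 2: V = 0.7435 m/s, Re = 4.11×10^5, ε/D = 1.57×10^-5, f = 0.01379, h_2 = f(L/D)V²/2g = 0.1111 m
Pipe 3: V = 0.7171 m/s, Re = 4.03×10^5, ε/D = 2.33×10^-4, f = 0.01610, h_3 = f(L/D)V²/2g = 1.555 m
Series → Q common, losses add: H = Σh = 4.820 m

H ≈ 4.82 m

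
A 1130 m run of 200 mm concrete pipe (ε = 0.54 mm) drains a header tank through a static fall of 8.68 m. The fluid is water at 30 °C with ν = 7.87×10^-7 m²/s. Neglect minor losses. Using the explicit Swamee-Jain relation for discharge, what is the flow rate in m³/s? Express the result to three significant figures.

Q ≈ 0.0339 m³/s

Swamee-Jain (Type II): Q = -0.965·√(gD⁵h_f/L)·ln[ε/(3.7D) + √(3.17ν²L/(gD³h_f))]
√(gD⁵h_f/L) = √(9.81·0.200⁵·8.68/1130) = 0.004911
ε/(3.7D) = 7.30×10^-4; √(3.17ν²L/(gD³h_f)) = 5.71×10^-5
Q = -0.965·0.004911·ln(7.868×10^-4) = 0.03387 m³/s
Check: V = 1.08 m/s, Re = 2.74×10^5, f = 0.02609, h_f = 8.73 m ≈ 8.68 m ✓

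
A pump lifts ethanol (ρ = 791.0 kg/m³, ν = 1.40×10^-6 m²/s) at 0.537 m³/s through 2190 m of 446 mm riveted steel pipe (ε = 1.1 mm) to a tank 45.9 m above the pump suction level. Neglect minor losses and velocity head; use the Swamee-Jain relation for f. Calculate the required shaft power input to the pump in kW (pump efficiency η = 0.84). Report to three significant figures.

V = 4Q/(πD²) = 3.437 m/s; Re = 1.10×10^6; ε/D = 0.00247; f = 0.02499
h_f = f(L/D)V²/2g = 73.91 m
Total head H = z + h_f = 45.9 + 73.91 = 119.8 m
P_hyd = ρgQH = 791.0·9.81·0.537·119.8 = 499.2 kW
P_shaft = P_hyd/η = 499.2/0.84 = 594.3 kW

P_shaft ≈ 594 kW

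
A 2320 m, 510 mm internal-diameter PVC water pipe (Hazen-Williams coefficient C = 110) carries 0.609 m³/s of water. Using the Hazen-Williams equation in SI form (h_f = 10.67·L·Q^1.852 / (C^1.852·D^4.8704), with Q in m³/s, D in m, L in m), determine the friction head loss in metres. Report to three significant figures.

h_f = 10.67·2320·0.609^1.852 / (110^1.852·0.510^4.8704) = 43.49 m

h_f ≈ 43.5 m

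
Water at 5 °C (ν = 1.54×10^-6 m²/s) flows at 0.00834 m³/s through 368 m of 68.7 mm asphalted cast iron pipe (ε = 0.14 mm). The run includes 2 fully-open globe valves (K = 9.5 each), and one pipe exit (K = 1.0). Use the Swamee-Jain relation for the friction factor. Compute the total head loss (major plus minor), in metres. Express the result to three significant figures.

H_L ≈ 40.3 m

V = 4Q/(πD²) = 2.250 m/s; V²/2g = 0.2580 m
Re = 1.00×10^5, ε/D = 0.00204 → f = 0.02543 (Swamee-Jain)
Major: h_f = f(L/D)·V²/2g = 0.02543·5357·0.2580 = 35.14 m
Minor: ΣK = 20.0; h_m = ΣK·V²/2g = 5.160 m
Total H_L = 35.14 + 5.160 = 40.30 m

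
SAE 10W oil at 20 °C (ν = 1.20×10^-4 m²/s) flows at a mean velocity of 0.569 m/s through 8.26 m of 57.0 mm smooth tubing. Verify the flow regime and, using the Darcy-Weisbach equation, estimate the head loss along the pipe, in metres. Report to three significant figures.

Re = VD/ν = 0.569·0.05700/1.20×10^-4 = 270 → laminar (Re < 2300)
f = 64/Re = 0.2368
h_f = f(L/D)V²/(2g) = 0.2368·(8.26/0.05700)·0.569²/(2·9.81) = 0.5662 m

h_f ≈ 0.566 m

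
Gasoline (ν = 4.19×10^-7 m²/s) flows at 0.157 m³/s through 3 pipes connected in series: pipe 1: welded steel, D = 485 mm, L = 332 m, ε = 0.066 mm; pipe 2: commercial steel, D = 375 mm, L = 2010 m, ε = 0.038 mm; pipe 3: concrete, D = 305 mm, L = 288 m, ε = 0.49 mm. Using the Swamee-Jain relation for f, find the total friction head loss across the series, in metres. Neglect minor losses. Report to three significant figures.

Pipe 1: V = 0.8498 m/s, Re = 9.84×10^5, ε/D = 1.36×10^-4, f = 0.01402, h_1 = f(L/D)V²/2g = 0.3534 m
Pipe 2: V = 1.422 m/s, Re = 1.27×10^6, ε/D = 1.01×10^-4, f = 0.01328, h_2 = f(L/D)V²/2g = 7.329 m
Pipe 3: V = 2.149 m/s, Re = 1.56×10^6, ε/D = 0.00161, f = 0.02231, h_3 = f(L/D)V²/2g = 4.959 m
Series → Q common, losses add: H = Σh = 12.64 m

H ≈ 12.6 m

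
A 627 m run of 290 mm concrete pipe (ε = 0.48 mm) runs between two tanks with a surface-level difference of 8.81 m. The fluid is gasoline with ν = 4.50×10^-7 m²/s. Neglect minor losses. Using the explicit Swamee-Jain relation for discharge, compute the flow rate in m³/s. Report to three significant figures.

Swamee-Jain (Type II): Q = -0.965·√(gD⁵h_f/L)·ln[ε/(3.7D) + √(3.17ν²L/(gD³h_f))]
√(gD⁵h_f/L) = √(9.81·0.290⁵·8.81/627) = 0.01681
ε/(3.7D) = 4.47×10^-4; √(3.17ν²L/(gD³h_f)) = 1.38×10^-5
Q = -0.965·0.01681·ln(4.612×10^-4) = 0.1246 m³/s
Check: V = 1.89 m/s, Re = 1.22×10^6, f = 0.02253, h_f = 8.84 m ≈ 8.81 m ✓

Q ≈ 0.125 m³/s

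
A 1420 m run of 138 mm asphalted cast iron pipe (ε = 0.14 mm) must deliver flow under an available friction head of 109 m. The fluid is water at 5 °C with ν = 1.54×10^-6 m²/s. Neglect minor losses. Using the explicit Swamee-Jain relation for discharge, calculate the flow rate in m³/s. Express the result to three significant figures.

Q ≈ 0.0474 m³/s

Swamee-Jain (Type II): Q = -0.965·√(gD⁵h_f/L)·ln[ε/(3.7D) + √(3.17ν²L/(gD³h_f))]
√(gD⁵h_f/L) = √(9.81·0.138⁵·109/1420) = 0.006139
ε/(3.7D) = 2.74×10^-4; √(3.17ν²L/(gD³h_f)) = 6.16×10^-5
Q = -0.965·0.006139·ln(3.358×10^-4) = 0.04739 m³/s
Check: V = 3.17 m/s, Re = 2.84×10^5, f = 0.02086, h_f = 110 m ≈ 109 m ✓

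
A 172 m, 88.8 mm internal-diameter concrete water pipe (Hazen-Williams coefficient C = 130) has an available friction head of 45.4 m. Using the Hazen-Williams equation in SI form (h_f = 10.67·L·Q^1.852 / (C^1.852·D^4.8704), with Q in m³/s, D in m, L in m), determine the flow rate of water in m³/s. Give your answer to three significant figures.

Rearranging: Q = [h_f·C^1.852·D^4.8704 / (10.67·L)]^(1/1.852)
Q = [45.4·130^1.852·0.0888^4.8704 / (10.67·172)]^0.540 = 0.03027 m³/s

Q ≈ 0.0303 m³/s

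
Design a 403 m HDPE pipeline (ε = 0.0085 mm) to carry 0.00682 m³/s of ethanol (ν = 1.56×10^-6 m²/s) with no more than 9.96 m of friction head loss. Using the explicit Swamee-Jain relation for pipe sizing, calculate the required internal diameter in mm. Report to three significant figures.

Swamee-Jain (Type III): D = 0.66·[ε^1.25·(LQ²/(gh_f))^4.75 + ν·Q^9.4·(L/(gh_f))^5.2]^0.04
LQ²/(gh_f) = 1.918×10^-4; L/(gh_f) = 4.125
Term 1 = ε^1.25·(…)^4.75 = 1.01×10^-24; Term 2 = ν·Q^9.4·(…)^5.2 = 1.07×10^-23
D = 0.66·(1.01×10^-24 + 1.07×10^-23)^0.04 = 0.07986 m = 79.9 mm
Check: V = 1.36 m/s, Re = 6.97×10^4, f = 0.01980, h_f = 9.44 m ≈ 9.96 m ✓

D ≈ 79.9 mm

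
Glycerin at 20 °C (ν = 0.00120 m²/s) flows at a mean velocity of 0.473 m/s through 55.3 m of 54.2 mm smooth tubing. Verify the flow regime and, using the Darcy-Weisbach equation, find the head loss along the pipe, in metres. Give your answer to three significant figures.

Re = VD/ν = 0.473·0.05420/0.00120 = 21.4 → laminar (Re < 2300)
f = 64/Re = 2.996
h_f = f(L/D)V²/(2g) = 2.996·(55.3/0.05420)·0.473²/(2·9.81) = 34.85 m

h_f ≈ 34.9 m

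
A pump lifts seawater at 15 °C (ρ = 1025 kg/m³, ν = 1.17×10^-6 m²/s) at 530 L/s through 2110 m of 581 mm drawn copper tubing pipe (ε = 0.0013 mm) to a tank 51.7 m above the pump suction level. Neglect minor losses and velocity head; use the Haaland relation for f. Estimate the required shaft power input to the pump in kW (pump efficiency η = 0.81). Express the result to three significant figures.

P_shaft ≈ 397 kW

V = 4Q/(πD²) = 1.999 m/s; Re = 9.93×10^5; ε/D = 2.24×10^-6; f = 0.01164
h_f = f(L/D)V²/2g = 8.608 m
Total head H = z + h_f = 51.7 + 8.608 = 60.31 m
P_hyd = ρgQH = 1025·9.81·0.530·60.31 = 321.4 kW
P_shaft = P_hyd/η = 321.4/0.81 = 396.8 kW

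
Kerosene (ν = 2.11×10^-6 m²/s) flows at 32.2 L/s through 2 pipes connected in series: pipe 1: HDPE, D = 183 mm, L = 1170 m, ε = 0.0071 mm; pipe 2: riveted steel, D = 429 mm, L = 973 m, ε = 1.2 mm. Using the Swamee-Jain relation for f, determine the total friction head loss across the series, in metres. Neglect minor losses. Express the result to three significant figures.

H ≈ 8.90 m

Pipe 1: V = 1.224 m/s, Re = 1.06×10^5, ε/D = 3.88×10^-5, f = 0.01788, h_1 = f(L/D)V²/2g = 8.734 m
Pipe 2: V = 0.2228 m/s, Re = 4.53×10^4, ε/D = 0.00280, f = 0.02876, h_2 = f(L/D)V²/2g = 0.1650 m
Series → Q common, losses add: H = Σh = 8.899 m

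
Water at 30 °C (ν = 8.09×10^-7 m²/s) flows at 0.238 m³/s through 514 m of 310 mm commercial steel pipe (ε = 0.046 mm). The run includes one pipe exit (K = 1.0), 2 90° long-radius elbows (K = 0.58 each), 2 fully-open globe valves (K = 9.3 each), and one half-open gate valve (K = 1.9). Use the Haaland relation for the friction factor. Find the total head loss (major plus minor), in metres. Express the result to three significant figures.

V = 4Q/(πD²) = 3.153 m/s; V²/2g = 0.5068 m
Re = 1.21×10^6, ε/D = 1.48×10^-4 → f = 0.01383 (Haaland)
Major: h_f = f(L/D)·V²/2g = 0.01383·1658·0.5068 = 11.62 m
Minor: ΣK = 22.7; h_m = ΣK·V²/2g = 11.48 m
Total H_L = 11.62 + 11.48 = 23.11 m

H_L ≈ 23.1 m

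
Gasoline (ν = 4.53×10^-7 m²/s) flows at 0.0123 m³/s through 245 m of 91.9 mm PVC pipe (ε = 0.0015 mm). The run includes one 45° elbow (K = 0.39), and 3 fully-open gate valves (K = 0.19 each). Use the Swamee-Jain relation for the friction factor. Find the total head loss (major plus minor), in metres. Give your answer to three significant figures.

V = 4Q/(πD²) = 1.854 m/s; V²/2g = 0.1753 m
Re = 3.76×10^5, ε/D = 1.63×10^-5 → f = 0.01400 (Swamee-Jain)
Major: h_f = f(L/D)·V²/2g = 0.01400·2666·0.1753 = 6.542 m
Minor: ΣK = 0.960; h_m = ΣK·V²/2g = 0.1682 m
Total H_L = 6.542 + 0.1682 = 6.710 m

H_L ≈ 6.71 m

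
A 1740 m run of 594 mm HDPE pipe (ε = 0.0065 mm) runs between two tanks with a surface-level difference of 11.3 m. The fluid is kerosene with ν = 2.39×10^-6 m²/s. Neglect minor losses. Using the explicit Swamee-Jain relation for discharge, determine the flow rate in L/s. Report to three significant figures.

Swamee-Jain (Type II): Q = -0.965·√(gD⁵h_f/L)·ln[ε/(3.7D) + √(3.17ν²L/(gD³h_f))]
√(gD⁵h_f/L) = √(9.81·0.594⁵·11.3/1740) = 0.06864
ε/(3.7D) = 2.96×10^-6; √(3.17ν²L/(gD³h_f)) = 3.68×10^-5
Q = -0.965·0.06864·ln(3.978×10^-5) = 0.6711 m³/s
Check: V = 2.42 m/s, Re = 6.02×10^5, f = 0.01286, h_f = 11.3 m ≈ 11.3 m ✓

Q ≈ 671 L/s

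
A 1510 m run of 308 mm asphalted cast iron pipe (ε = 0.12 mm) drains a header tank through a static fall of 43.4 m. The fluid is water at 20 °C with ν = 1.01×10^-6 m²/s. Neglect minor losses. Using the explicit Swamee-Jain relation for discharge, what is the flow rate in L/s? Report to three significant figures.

Q ≈ 242 L/s

Swamee-Jain (Type II): Q = -0.965·√(gD⁵h_f/L)·ln[ε/(3.7D) + √(3.17ν²L/(gD³h_f))]
√(gD⁵h_f/L) = √(9.81·0.308⁵·43.4/1510) = 0.02796
ε/(3.7D) = 1.05×10^-4; √(3.17ν²L/(gD³h_f)) = 1.98×10^-5
Q = -0.965·0.02796·ln(1.251×10^-4) = 0.2424 m³/s
Check: V = 3.25 m/s, Re = 9.92×10^5, f = 0.01651, h_f = 43.7 m ≈ 43.4 m ✓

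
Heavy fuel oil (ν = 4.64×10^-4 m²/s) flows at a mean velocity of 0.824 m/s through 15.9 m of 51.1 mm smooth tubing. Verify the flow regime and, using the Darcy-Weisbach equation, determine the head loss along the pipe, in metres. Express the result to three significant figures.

h_f ≈ 7.59 m

Re = VD/ν = 0.824·0.05110/4.64×10^-4 = 90.7 → laminar (Re < 2300)
f = 64/Re = 0.7053
h_f = f(L/D)V²/(2g) = 0.7053·(15.9/0.05110)·0.824²/(2·9.81) = 7.594 m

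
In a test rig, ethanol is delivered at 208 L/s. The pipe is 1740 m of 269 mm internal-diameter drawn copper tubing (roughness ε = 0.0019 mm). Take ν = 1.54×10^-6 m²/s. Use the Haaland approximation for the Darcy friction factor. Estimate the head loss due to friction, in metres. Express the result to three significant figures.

V = 4Q/(πD²) = 4·0.208/(π·0.269²) = 3.660 m/s
Re = VD/ν = 3.660·0.269/1.54×10^-6 = 6.39×10^5 → turbulent
ε/D = 0.0019/269 = 7.06×10^-6
Haaland: f = 0.01260
h_f = f(L/D)V²/(2g) = 0.01260·(1740/0.269)·3.660²/(2·9.81) = 55.64 m

h_f ≈ 55.6 m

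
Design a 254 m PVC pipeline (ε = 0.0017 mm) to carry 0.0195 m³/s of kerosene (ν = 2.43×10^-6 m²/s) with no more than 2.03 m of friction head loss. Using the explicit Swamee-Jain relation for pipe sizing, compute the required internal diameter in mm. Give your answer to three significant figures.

D ≈ 152 mm

Swamee-Jain (Type III): D = 0.66·[ε^1.25·(LQ²/(gh_f))^4.75 + ν·Q^9.4·(L/(gh_f))^5.2]^0.04
LQ²/(gh_f) = 0.004850; L/(gh_f) = 12.75
Term 1 = ε^1.25·(…)^4.75 = 6.24×10^-19; Term 2 = ν·Q^9.4·(…)^5.2 = 1.15×10^-16
D = 0.66·(6.24×10^-19 + 1.15×10^-16)^0.04 = 0.1521 m = 152 mm
Check: V = 1.07 m/s, Re = 6.72×10^4, f = 0.01950, h_f = 1.91 m ≈ 2.03 m ✓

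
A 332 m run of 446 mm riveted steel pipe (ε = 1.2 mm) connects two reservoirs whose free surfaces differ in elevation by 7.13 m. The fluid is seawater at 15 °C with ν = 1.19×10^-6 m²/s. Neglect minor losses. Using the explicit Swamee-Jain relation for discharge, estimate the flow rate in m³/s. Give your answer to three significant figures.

Swamee-Jain (Type II): Q = -0.965·√(gD⁵h_f/L)·ln[ε/(3.7D) + √(3.17ν²L/(gD³h_f))]
√(gD⁵h_f/L) = √(9.81·0.446⁵·7.13/332) = 0.06097
ε/(3.7D) = 7.27×10^-4; √(3.17ν²L/(gD³h_f)) = 1.55×10^-5
Q = -0.965·0.06097·ln(7.427×10^-4) = 0.4240 m³/s
Check: V = 2.71 m/s, Re = 1.02×10^6, f = 0.02560, h_f = 7.15 m ≈ 7.13 m ✓

Q ≈ 0.424 m³/s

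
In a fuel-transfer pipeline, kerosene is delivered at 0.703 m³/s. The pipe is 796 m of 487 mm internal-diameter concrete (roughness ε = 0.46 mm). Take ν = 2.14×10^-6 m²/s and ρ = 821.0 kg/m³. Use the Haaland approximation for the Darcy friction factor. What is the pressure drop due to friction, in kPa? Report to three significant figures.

Δp ≈ 189 kPa

V = 4Q/(πD²) = 4·0.703/(π·0.487²) = 3.774 m/s
Re = VD/ν = 3.774·0.487/2.14×10^-6 = 8.59×10^5 → turbulent
ε/D = 0.46/487 = 9.45×10^-4
Haaland: f = 0.01973
h_f = f(L/D)V²/(2g) = 0.01973·(796/0.487)·3.774²/(2·9.81) = 23.41 m
Δp = ρg·h_f = 821.0·9.81·23.41 = 188.5 kPa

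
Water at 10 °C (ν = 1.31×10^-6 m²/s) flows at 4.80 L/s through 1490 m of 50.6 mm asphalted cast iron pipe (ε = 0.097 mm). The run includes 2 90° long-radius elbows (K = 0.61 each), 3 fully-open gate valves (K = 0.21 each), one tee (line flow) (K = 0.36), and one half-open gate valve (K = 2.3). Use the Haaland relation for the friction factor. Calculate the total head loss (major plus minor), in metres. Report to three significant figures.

H_L ≈ 214 m

V = 4Q/(πD²) = 2.387 m/s; V²/2g = 0.2904 m
Re = 9.22×10^4, ε/D = 0.00192 → f = 0.02487 (Haaland)
Major: h_f = f(L/D)·V²/2g = 0.02487·29447·0.2904 = 212.7 m
Minor: ΣK = 4.51; h_m = ΣK·V²/2g = 1.310 m
Total H_L = 212.7 + 1.310 = 214.0 m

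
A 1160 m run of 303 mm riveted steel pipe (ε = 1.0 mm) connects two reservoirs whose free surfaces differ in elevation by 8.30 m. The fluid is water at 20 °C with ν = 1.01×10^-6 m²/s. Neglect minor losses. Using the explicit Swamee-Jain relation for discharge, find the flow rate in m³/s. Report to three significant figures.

Q ≈ 0.0902 m³/s

Swamee-Jain (Type II): Q = -0.965·√(gD⁵h_f/L)·ln[ε/(3.7D) + √(3.17ν²L/(gD³h_f))]
√(gD⁵h_f/L) = √(9.81·0.303⁵·8.30/1160) = 0.01339
ε/(3.7D) = 8.92×10^-4; √(3.17ν²L/(gD³h_f)) = 4.07×10^-5
Q = -0.965·0.01339·ln(9.327×10^-4) = 0.09015 m³/s
Check: V = 1.25 m/s, Re = 3.75×10^5, f = 0.02735, h_f = 8.34 m ≈ 8.30 m ✓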